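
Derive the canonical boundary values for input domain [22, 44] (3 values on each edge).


Range: [22, 44]
Boundaries: just below min, min, min+1, max-1, max, just above max
Values: [21, 22, 23, 43, 44, 45]

[21, 22, 23, 43, 44, 45]


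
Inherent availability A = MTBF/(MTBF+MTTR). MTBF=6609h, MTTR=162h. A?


Availability = MTBF / (MTBF + MTTR)
Availability = 6609 / (6609 + 162)
Availability = 6609 / 6771
Availability = 97.6074%

97.6074%


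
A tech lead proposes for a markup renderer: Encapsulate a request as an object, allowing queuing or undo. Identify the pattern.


This matches the Command pattern

Command


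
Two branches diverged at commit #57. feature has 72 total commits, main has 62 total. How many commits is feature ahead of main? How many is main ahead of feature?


Common ancestor: commit #57
feature commits after divergence: 72 - 57 = 15
main commits after divergence: 62 - 57 = 5
feature is 15 commits ahead of main
main is 5 commits ahead of feature

feature ahead: 15, main ahead: 5


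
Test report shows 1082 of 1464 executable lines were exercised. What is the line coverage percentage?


Coverage = covered / total * 100
Coverage = 1082 / 1464 * 100
Coverage = 73.91%

73.91%


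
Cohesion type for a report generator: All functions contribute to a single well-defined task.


Reasoning: Best: single purpose
Type: Functional cohesion

Functional cohesion


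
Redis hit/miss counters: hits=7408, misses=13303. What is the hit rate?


Formula: hit rate = hits / (hits + misses) * 100
hit rate = 7408 / (7408 + 13303) * 100
hit rate = 7408 / 20711 * 100
hit rate = 35.77%

35.77%


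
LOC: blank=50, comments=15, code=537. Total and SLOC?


Total LOC = blank + comment + code
Total LOC = 50 + 15 + 537 = 602
SLOC (source only) = code = 537

Total LOC: 602, SLOC: 537


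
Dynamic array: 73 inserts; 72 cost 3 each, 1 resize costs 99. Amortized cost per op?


Formula: Amortized cost = Total cost / Operations
Total cost = (72 * 3) + (1 * 99)
Total cost = 216 + 99 = 315
Amortized = 315 / 73 = 4.3151

4.3151


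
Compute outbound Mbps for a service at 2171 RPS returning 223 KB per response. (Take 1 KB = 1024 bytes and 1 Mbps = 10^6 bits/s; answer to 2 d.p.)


Formula: Mbps = payload_bytes * RPS * 8 / 1e6
Payload per request = 223 KB = 223 * 1024 = 228352 bytes
Total bytes/sec = 228352 * 2171 = 495752192
Total bits/sec = 495752192 * 8 = 3966017536
Mbps = 3966017536 / 1e6 = 3966.02

3966.02 Mbps


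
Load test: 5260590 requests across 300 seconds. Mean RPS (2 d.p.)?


Formula: throughput = requests / seconds
throughput = 5260590 / 300
throughput = 17535.3 requests/second

17535.3 requests/second


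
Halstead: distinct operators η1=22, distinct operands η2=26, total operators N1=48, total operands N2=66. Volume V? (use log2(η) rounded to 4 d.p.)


Formula: V = N * log2(η), where N = N1 + N2 and η = η1 + η2
η = 22 + 26 = 48
N = 48 + 66 = 114
log2(48) ≈ 5.5850
V = 114 * 5.5850 = 636.69

636.69


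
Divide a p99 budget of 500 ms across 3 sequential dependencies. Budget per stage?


Formula: per_stage = total_budget / stages
per_stage = 500 / 3
per_stage = 166.67 ms

166.67 ms


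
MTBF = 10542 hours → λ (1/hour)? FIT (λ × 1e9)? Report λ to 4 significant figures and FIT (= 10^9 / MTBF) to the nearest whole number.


Formula: λ = 1 / MTBF; FIT = λ × 1e9 = 1e9 / MTBF
λ = 1 / 10542 ≈ 9.486e-05 failures/hour
FIT = 1e9 / 10542 ≈ 94859 failures per 1e9 hours (nearest whole number)

λ = 9.486e-05 /h, FIT = 94859


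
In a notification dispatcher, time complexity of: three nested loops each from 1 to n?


Reasoning: three levels of nesting over n
Complexity: O(n^3)

O(n^3)


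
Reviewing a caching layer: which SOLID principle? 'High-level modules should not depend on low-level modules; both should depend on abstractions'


This describes the Dependency Inversion Principle (DIP)

Dependency Inversion Principle (DIP)


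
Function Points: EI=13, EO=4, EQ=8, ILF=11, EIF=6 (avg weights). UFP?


UFP = EI*4 + EO*5 + EQ*4 + ILF*10 + EIF*7
UFP = 13*4 + 4*5 + 8*4 + 11*10 + 6*7
UFP = 52 + 20 + 32 + 110 + 42
UFP = 256

256


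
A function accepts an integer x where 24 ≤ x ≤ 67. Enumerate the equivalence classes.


Valid range: [24, 67]
Class 1: x < 24 — invalid
Class 2: 24 ≤ x ≤ 67 — valid
Class 3: x > 67 — invalid
Total equivalence classes: 3

3 equivalence classes


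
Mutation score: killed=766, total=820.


Mutation score = killed / total * 100
Mutation score = 766 / 820 * 100
Mutation score = 93.41%

93.41%


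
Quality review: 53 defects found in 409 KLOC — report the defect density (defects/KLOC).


Defect density = defects / KLOC
Defect density = 53 / 409
Defect density = 0.13 defects/KLOC

0.13 defects/KLOC


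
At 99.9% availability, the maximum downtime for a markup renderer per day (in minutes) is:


Formula: allowed downtime = period * (100 - SLA) / 100
Period (day) = 1440 minutes
Unavailability fraction = (100 - 99.9) / 100
Allowed downtime = 1440 * (100 - 99.9) / 100
Allowed downtime = 1.44 minutes

1.44 minutes


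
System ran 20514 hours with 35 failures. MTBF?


Formula: MTBF = Total operating time / Number of failures
MTBF = 20514 / 35
MTBF = 586.11 hours

586.11 hours


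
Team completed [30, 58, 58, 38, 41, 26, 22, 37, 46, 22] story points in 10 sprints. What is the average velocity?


Formula: Avg velocity = Total points / Number of sprints
Points: [30, 58, 58, 38, 41, 26, 22, 37, 46, 22]
Sum = 30 + 58 + 58 + 38 + 41 + 26 + 22 + 37 + 46 + 22 = 378
Avg velocity = 378 / 10 = 37.8 points/sprint

37.8 points/sprint


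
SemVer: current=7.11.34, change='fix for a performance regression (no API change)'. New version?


Current: 7.11.34
Change category: 'fix for a performance regression (no API change)' → patch bump
SemVer rule: patch bump → increment PATCH (MAJOR and MINOR unchanged)
New: 7.11.35

7.11.35


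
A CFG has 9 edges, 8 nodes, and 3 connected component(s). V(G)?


Formula: V(G) = E - N + 2P
V(G) = 9 - 8 + 2*3
V(G) = 1 + 6
V(G) = 7

7


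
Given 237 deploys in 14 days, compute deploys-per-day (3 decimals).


Formula: deployments per day = releases / days
= 237 / 14
= 16.929 deploys/day
(equivalently, 118.5 deploys/week)

16.929 deploys/day


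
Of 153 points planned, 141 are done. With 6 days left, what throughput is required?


Formula: Required rate = Remaining points / Days left
Remaining = 153 - 141 = 12 points
Required rate = 12 / 6 = 2.0 points/day

2.0 points/day


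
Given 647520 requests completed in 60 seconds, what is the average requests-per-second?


Formula: throughput = requests / seconds
throughput = 647520 / 60
throughput = 10792.0 requests/second

10792.0 requests/second


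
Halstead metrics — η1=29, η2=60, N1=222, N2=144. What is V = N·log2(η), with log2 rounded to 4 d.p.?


Formula: V = N * log2(η), where N = N1 + N2 and η = η1 + η2
η = 29 + 60 = 89
N = 222 + 144 = 366
log2(89) ≈ 6.4757
V = 366 * 6.4757 = 2370.11

2370.11


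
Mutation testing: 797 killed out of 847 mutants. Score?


Mutation score = killed / total * 100
Mutation score = 797 / 847 * 100
Mutation score = 94.1%

94.1%


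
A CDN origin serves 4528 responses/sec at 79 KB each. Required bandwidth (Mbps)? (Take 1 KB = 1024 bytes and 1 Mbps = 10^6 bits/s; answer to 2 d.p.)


Formula: Mbps = payload_bytes * RPS * 8 / 1e6
Payload per request = 79 KB = 79 * 1024 = 80896 bytes
Total bytes/sec = 80896 * 4528 = 366297088
Total bits/sec = 366297088 * 8 = 2930376704
Mbps = 2930376704 / 1e6 = 2930.38

2930.38 Mbps


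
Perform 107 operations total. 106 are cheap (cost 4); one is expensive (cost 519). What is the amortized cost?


Formula: Amortized cost = Total cost / Operations
Total cost = (106 * 4) + (1 * 519)
Total cost = 424 + 519 = 943
Amortized = 943 / 107 = 8.8131

8.8131


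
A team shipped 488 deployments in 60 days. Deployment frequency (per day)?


Formula: deployments per day = releases / days
= 488 / 60
= 8.133 deploys/day
(equivalently, 56.93 deploys/week)

8.133 deploys/day


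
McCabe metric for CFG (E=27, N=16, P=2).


Formula: V(G) = E - N + 2P
V(G) = 27 - 16 + 2*2
V(G) = 11 + 4
V(G) = 15

15


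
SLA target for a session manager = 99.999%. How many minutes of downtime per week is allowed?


Formula: allowed downtime = period * (100 - SLA) / 100
Period (week) = 10080 minutes
Unavailability fraction = (100 - 99.999) / 100
Allowed downtime = 10080 * (100 - 99.999) / 100
Allowed downtime = 0.1008 minutes

0.1008 minutes


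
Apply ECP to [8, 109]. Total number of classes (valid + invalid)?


Valid range: [8, 109]
Class 1: x < 8 — invalid
Class 2: 8 ≤ x ≤ 109 — valid
Class 3: x > 109 — invalid
Total equivalence classes: 3

3 equivalence classes


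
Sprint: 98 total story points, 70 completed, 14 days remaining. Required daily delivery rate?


Formula: Required rate = Remaining points / Days left
Remaining = 98 - 70 = 28 points
Required rate = 28 / 14 = 2.0 points/day

2.0 points/day


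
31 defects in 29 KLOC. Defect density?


Defect density = defects / KLOC
Defect density = 31 / 29
Defect density = 1.069 defects/KLOC

1.069 defects/KLOC


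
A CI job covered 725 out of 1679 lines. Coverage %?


Coverage = covered / total * 100
Coverage = 725 / 1679 * 100
Coverage = 43.18%

43.18%


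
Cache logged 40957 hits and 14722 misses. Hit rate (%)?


Formula: hit rate = hits / (hits + misses) * 100
hit rate = 40957 / (40957 + 14722) * 100
hit rate = 40957 / 55679 * 100
hit rate = 73.56%

73.56%


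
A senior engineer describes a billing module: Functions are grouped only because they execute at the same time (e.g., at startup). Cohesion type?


Reasoning: Related by timing only
Type: Temporal cohesion

Temporal cohesion


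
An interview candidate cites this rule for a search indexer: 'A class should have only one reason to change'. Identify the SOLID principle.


This describes the Single Responsibility Principle (SRP)

Single Responsibility Principle (SRP)


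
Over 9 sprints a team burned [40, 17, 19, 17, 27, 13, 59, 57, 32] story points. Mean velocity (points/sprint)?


Formula: Avg velocity = Total points / Number of sprints
Points: [40, 17, 19, 17, 27, 13, 59, 57, 32]
Sum = 40 + 17 + 19 + 17 + 27 + 13 + 59 + 57 + 32 = 281
Avg velocity = 281 / 9 = 31.22 points/sprint

31.22 points/sprint


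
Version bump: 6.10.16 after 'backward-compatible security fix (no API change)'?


Current: 6.10.16
Change category: 'backward-compatible security fix (no API change)' → patch bump
SemVer rule: patch bump → increment PATCH (MAJOR and MINOR unchanged)
New: 6.10.17

6.10.17


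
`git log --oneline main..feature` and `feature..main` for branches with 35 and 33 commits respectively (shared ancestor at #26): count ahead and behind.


Common ancestor: commit #26
feature commits after divergence: 35 - 26 = 9
main commits after divergence: 33 - 26 = 7
feature is 9 commits ahead of main
main is 7 commits ahead of feature

feature ahead: 9, main ahead: 7


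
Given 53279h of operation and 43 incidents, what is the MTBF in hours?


Formula: MTBF = Total operating time / Number of failures
MTBF = 53279 / 43
MTBF = 1239.05 hours

1239.05 hours


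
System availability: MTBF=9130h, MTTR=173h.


Availability = MTBF / (MTBF + MTTR)
Availability = 9130 / (9130 + 173)
Availability = 9130 / 9303
Availability = 98.1404%

98.1404%


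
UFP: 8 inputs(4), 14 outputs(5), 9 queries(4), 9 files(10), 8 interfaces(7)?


UFP = EI*4 + EO*5 + EQ*4 + ILF*10 + EIF*7
UFP = 8*4 + 14*5 + 9*4 + 9*10 + 8*7
UFP = 32 + 70 + 36 + 90 + 56
UFP = 284

284


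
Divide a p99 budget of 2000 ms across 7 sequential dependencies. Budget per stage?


Formula: per_stage = total_budget / stages
per_stage = 2000 / 7
per_stage = 285.71 ms

285.71 ms


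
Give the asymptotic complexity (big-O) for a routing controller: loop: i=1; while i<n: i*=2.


Reasoning: i doubles each step so iterations are log2(n)
Complexity: O(log n)

O(log n)


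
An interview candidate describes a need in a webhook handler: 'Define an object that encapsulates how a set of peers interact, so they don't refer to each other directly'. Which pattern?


This matches the Mediator pattern

Mediator


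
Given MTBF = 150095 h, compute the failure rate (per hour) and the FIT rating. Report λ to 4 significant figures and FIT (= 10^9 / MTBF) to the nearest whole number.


Formula: λ = 1 / MTBF; FIT = λ × 1e9 = 1e9 / MTBF
λ = 1 / 150095 ≈ 6.662e-06 failures/hour
FIT = 1e9 / 150095 ≈ 6662 failures per 1e9 hours (nearest whole number)

λ = 6.662e-06 /h, FIT = 6662


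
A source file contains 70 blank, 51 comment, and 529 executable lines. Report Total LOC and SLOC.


Total LOC = blank + comment + code
Total LOC = 70 + 51 + 529 = 650
SLOC (source only) = code = 529

Total LOC: 650, SLOC: 529


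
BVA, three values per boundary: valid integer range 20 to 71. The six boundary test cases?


Range: [20, 71]
Boundaries: just below min, min, min+1, max-1, max, just above max
Values: [19, 20, 21, 70, 71, 72]

[19, 20, 21, 70, 71, 72]


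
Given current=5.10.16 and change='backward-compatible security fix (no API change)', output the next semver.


Current: 5.10.16
Change category: 'backward-compatible security fix (no API change)' → patch bump
SemVer rule: patch bump → increment PATCH (MAJOR and MINOR unchanged)
New: 5.10.17

5.10.17


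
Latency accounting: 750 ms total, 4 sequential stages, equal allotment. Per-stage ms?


Formula: per_stage = total_budget / stages
per_stage = 750 / 4
per_stage = 187.5 ms

187.5 ms


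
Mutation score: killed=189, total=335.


Mutation score = killed / total * 100
Mutation score = 189 / 335 * 100
Mutation score = 56.42%

56.42%


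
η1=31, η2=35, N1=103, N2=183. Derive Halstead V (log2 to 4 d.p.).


Formula: V = N * log2(η), where N = N1 + N2 and η = η1 + η2
η = 31 + 35 = 66
N = 103 + 183 = 286
log2(66) ≈ 6.0444
V = 286 * 6.0444 = 1728.70

1728.70


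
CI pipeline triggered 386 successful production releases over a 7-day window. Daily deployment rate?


Formula: deployments per day = releases / days
= 386 / 7
= 55.143 deploys/day
(equivalently, 386.0 deploys/week)

55.143 deploys/day


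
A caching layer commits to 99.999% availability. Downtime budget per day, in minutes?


Formula: allowed downtime = period * (100 - SLA) / 100
Period (day) = 1440 minutes
Unavailability fraction = (100 - 99.999) / 100
Allowed downtime = 1440 * (100 - 99.999) / 100
Allowed downtime = 0.0144 minutes

0.0144 minutes


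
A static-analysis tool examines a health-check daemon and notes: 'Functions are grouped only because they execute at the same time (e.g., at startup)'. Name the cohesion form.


Reasoning: Related by timing only
Type: Temporal cohesion

Temporal cohesion


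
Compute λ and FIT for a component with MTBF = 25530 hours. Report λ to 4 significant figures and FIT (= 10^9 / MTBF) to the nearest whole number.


Formula: λ = 1 / MTBF; FIT = λ × 1e9 = 1e9 / MTBF
λ = 1 / 25530 ≈ 3.917e-05 failures/hour
FIT = 1e9 / 25530 ≈ 39170 failures per 1e9 hours (nearest whole number)

λ = 3.917e-05 /h, FIT = 39170


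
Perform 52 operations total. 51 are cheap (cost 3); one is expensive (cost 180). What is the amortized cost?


Formula: Amortized cost = Total cost / Operations
Total cost = (51 * 3) + (1 * 180)
Total cost = 153 + 180 = 333
Amortized = 333 / 52 = 6.4038

6.4038


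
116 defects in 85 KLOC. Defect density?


Defect density = defects / KLOC
Defect density = 116 / 85
Defect density = 1.365 defects/KLOC

1.365 defects/KLOC


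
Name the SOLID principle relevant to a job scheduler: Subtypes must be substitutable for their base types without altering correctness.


This describes the Liskov Substitution Principle (LSP)

Liskov Substitution Principle (LSP)


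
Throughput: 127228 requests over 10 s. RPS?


Formula: throughput = requests / seconds
throughput = 127228 / 10
throughput = 12722.8 requests/second

12722.8 requests/second


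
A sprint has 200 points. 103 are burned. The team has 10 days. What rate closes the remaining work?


Formula: Required rate = Remaining points / Days left
Remaining = 200 - 103 = 97 points
Required rate = 97 / 10 = 9.7 points/day

9.7 points/day


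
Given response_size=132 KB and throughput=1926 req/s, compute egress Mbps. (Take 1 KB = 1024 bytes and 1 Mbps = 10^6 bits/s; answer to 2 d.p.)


Formula: Mbps = payload_bytes * RPS * 8 / 1e6
Payload per request = 132 KB = 132 * 1024 = 135168 bytes
Total bytes/sec = 135168 * 1926 = 260333568
Total bits/sec = 260333568 * 8 = 2082668544
Mbps = 2082668544 / 1e6 = 2082.67

2082.67 Mbps


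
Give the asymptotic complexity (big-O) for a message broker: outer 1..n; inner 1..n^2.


Reasoning: n times n^2
Complexity: O(n^3)

O(n^3)


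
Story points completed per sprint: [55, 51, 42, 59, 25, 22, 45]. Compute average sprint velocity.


Formula: Avg velocity = Total points / Number of sprints
Points: [55, 51, 42, 59, 25, 22, 45]
Sum = 55 + 51 + 42 + 59 + 25 + 22 + 45 = 299
Avg velocity = 299 / 7 = 42.71 points/sprint

42.71 points/sprint


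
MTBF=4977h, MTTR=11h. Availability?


Availability = MTBF / (MTBF + MTTR)
Availability = 4977 / (4977 + 11)
Availability = 4977 / 4988
Availability = 99.7795%

99.7795%


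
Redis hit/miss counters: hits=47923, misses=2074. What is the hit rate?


Formula: hit rate = hits / (hits + misses) * 100
hit rate = 47923 / (47923 + 2074) * 100
hit rate = 47923 / 49997 * 100
hit rate = 95.85%

95.85%


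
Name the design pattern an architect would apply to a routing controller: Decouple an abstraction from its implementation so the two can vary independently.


This matches the Bridge pattern

Bridge


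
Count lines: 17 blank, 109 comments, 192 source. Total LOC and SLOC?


Total LOC = blank + comment + code
Total LOC = 17 + 109 + 192 = 318
SLOC (source only) = code = 192

Total LOC: 318, SLOC: 192


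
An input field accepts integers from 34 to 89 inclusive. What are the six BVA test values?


Range: [34, 89]
Boundaries: just below min, min, min+1, max-1, max, just above max
Values: [33, 34, 35, 88, 89, 90]

[33, 34, 35, 88, 89, 90]


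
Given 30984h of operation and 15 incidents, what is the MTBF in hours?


Formula: MTBF = Total operating time / Number of failures
MTBF = 30984 / 15
MTBF = 2065.6 hours

2065.6 hours


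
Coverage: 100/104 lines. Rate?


Coverage = covered / total * 100
Coverage = 100 / 104 * 100
Coverage = 96.15%

96.15%


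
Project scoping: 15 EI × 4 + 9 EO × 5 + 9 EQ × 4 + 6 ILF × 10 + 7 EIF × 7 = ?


UFP = EI*4 + EO*5 + EQ*4 + ILF*10 + EIF*7
UFP = 15*4 + 9*5 + 9*4 + 6*10 + 7*7
UFP = 60 + 45 + 36 + 60 + 49
UFP = 250

250


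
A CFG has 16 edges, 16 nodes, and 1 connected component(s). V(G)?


Formula: V(G) = E - N + 2P
V(G) = 16 - 16 + 2*1
V(G) = 0 + 2
V(G) = 2

2


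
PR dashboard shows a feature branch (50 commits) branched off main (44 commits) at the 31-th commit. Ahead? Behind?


Common ancestor: commit #31
feature commits after divergence: 50 - 31 = 19
main commits after divergence: 44 - 31 = 13
feature is 19 commits ahead of main
main is 13 commits ahead of feature

feature ahead: 19, main ahead: 13


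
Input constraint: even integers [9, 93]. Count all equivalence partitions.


Constraint: even integers in [9, 93]
Class 1: x < 9 — out-of-range invalid
Class 2: x in [9,93] but odd — wrong type invalid
Class 3: x in [9,93] and even — valid
Class 4: x > 93 — out-of-range invalid
Total equivalence classes: 4

4 equivalence classes


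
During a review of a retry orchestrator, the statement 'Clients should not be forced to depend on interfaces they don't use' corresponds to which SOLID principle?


This describes the Interface Segregation Principle (ISP)

Interface Segregation Principle (ISP)


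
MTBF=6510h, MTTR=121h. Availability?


Availability = MTBF / (MTBF + MTTR)
Availability = 6510 / (6510 + 121)
Availability = 6510 / 6631
Availability = 98.1752%

98.1752%


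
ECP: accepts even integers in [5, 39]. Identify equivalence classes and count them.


Constraint: even integers in [5, 39]
Class 1: x < 5 — out-of-range invalid
Class 2: x in [5,39] but odd — wrong type invalid
Class 3: x in [5,39] and even — valid
Class 4: x > 39 — out-of-range invalid
Total equivalence classes: 4

4 equivalence classes


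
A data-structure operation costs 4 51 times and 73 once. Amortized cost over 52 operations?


Formula: Amortized cost = Total cost / Operations
Total cost = (51 * 4) + (1 * 73)
Total cost = 204 + 73 = 277
Amortized = 277 / 52 = 5.3269

5.3269


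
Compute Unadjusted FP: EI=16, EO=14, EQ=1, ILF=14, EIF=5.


UFP = EI*4 + EO*5 + EQ*4 + ILF*10 + EIF*7
UFP = 16*4 + 14*5 + 1*4 + 14*10 + 5*7
UFP = 64 + 70 + 4 + 140 + 35
UFP = 313

313


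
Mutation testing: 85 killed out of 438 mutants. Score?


Mutation score = killed / total * 100
Mutation score = 85 / 438 * 100
Mutation score = 19.41%

19.41%


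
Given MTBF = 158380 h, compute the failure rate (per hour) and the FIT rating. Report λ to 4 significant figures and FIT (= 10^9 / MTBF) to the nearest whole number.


Formula: λ = 1 / MTBF; FIT = λ × 1e9 = 1e9 / MTBF
λ = 1 / 158380 ≈ 6.314e-06 failures/hour
FIT = 1e9 / 158380 ≈ 6314 failures per 1e9 hours (nearest whole number)

λ = 6.314e-06 /h, FIT = 6314


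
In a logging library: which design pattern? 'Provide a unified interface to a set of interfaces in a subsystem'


This matches the Facade pattern

Facade


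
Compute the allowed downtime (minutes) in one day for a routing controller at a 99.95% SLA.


Formula: allowed downtime = period * (100 - SLA) / 100
Period (day) = 1440 minutes
Unavailability fraction = (100 - 99.95) / 100
Allowed downtime = 1440 * (100 - 99.95) / 100
Allowed downtime = 0.72 minutes

0.72 minutes


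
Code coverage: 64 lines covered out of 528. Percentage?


Coverage = covered / total * 100
Coverage = 64 / 528 * 100
Coverage = 12.12%

12.12%


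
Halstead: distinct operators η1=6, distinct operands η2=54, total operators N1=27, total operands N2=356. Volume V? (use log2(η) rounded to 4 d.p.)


Formula: V = N * log2(η), where N = N1 + N2 and η = η1 + η2
η = 6 + 54 = 60
N = 27 + 356 = 383
log2(60) ≈ 5.9069
V = 383 * 5.9069 = 2262.34

2262.34


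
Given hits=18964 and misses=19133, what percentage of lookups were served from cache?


Formula: hit rate = hits / (hits + misses) * 100
hit rate = 18964 / (18964 + 19133) * 100
hit rate = 18964 / 38097 * 100
hit rate = 49.78%

49.78%


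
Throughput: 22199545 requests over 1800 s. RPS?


Formula: throughput = requests / seconds
throughput = 22199545 / 1800
throughput = 12333.08 requests/second

12333.08 requests/second


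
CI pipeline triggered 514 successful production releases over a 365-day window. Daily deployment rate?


Formula: deployments per day = releases / days
= 514 / 365
= 1.408 deploys/day
(equivalently, 9.86 deploys/week)

1.408 deploys/day


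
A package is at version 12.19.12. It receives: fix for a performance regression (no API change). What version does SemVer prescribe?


Current: 12.19.12
Change category: 'fix for a performance regression (no API change)' → patch bump
SemVer rule: patch bump → increment PATCH (MAJOR and MINOR unchanged)
New: 12.19.13

12.19.13


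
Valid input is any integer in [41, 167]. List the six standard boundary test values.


Range: [41, 167]
Boundaries: just below min, min, min+1, max-1, max, just above max
Values: [40, 41, 42, 166, 167, 168]

[40, 41, 42, 166, 167, 168]


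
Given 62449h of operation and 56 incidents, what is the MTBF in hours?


Formula: MTBF = Total operating time / Number of failures
MTBF = 62449 / 56
MTBF = 1115.16 hours

1115.16 hours


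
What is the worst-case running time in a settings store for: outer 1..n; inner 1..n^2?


Reasoning: n times n^2
Complexity: O(n^3)

O(n^3)


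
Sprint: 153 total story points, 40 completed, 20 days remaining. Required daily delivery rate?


Formula: Required rate = Remaining points / Days left
Remaining = 153 - 40 = 113 points
Required rate = 113 / 20 = 5.65 points/day

5.65 points/day


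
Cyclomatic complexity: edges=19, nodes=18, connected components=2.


Formula: V(G) = E - N + 2P
V(G) = 19 - 18 + 2*2
V(G) = 1 + 4
V(G) = 5

5


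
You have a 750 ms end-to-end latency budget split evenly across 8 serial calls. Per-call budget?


Formula: per_stage = total_budget / stages
per_stage = 750 / 8
per_stage = 93.75 ms

93.75 ms


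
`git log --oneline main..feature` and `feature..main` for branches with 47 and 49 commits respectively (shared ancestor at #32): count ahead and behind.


Common ancestor: commit #32
feature commits after divergence: 47 - 32 = 15
main commits after divergence: 49 - 32 = 17
feature is 15 commits ahead of main
main is 17 commits ahead of feature

feature ahead: 15, main ahead: 17


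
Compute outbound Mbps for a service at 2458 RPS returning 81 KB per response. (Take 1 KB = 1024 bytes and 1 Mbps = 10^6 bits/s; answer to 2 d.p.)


Formula: Mbps = payload_bytes * RPS * 8 / 1e6
Payload per request = 81 KB = 81 * 1024 = 82944 bytes
Total bytes/sec = 82944 * 2458 = 203876352
Total bits/sec = 203876352 * 8 = 1631010816
Mbps = 1631010816 / 1e6 = 1631.01

1631.01 Mbps


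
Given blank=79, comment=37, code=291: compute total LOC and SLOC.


Total LOC = blank + comment + code
Total LOC = 79 + 37 + 291 = 407
SLOC (source only) = code = 291

Total LOC: 407, SLOC: 291


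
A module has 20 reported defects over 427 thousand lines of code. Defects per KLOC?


Defect density = defects / KLOC
Defect density = 20 / 427
Defect density = 0.047 defects/KLOC

0.047 defects/KLOC


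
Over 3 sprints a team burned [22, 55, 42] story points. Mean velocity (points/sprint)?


Formula: Avg velocity = Total points / Number of sprints
Points: [22, 55, 42]
Sum = 22 + 55 + 42 = 119
Avg velocity = 119 / 3 = 39.67 points/sprint

39.67 points/sprint


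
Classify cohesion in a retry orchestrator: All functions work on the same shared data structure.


Reasoning: Functions share data
Type: Communicational cohesion

Communicational cohesion


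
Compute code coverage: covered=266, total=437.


Coverage = covered / total * 100
Coverage = 266 / 437 * 100
Coverage = 60.87%

60.87%


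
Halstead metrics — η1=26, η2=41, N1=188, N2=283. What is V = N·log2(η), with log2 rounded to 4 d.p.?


Formula: V = N * log2(η), where N = N1 + N2 and η = η1 + η2
η = 26 + 41 = 67
N = 188 + 283 = 471
log2(67) ≈ 6.0661
V = 471 * 6.0661 = 2857.13

2857.13


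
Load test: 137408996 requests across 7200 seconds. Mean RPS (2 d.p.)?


Formula: throughput = requests / seconds
throughput = 137408996 / 7200
throughput = 19084.58 requests/second

19084.58 requests/second


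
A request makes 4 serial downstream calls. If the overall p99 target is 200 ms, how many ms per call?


Formula: per_stage = total_budget / stages
per_stage = 200 / 4
per_stage = 50.0 ms

50.0 ms


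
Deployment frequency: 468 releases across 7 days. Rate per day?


Formula: deployments per day = releases / days
= 468 / 7
= 66.857 deploys/day
(equivalently, 468.0 deploys/week)

66.857 deploys/day


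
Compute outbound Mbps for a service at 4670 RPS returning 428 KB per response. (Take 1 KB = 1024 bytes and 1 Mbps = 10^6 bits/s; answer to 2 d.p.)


Formula: Mbps = payload_bytes * RPS * 8 / 1e6
Payload per request = 428 KB = 428 * 1024 = 438272 bytes
Total bytes/sec = 438272 * 4670 = 2046730240
Total bits/sec = 2046730240 * 8 = 16373841920
Mbps = 16373841920 / 1e6 = 16373.84

16373.84 Mbps


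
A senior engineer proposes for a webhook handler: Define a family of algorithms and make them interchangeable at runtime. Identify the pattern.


This matches the Strategy pattern

Strategy


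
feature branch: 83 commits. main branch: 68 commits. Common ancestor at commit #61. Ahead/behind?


Common ancestor: commit #61
feature commits after divergence: 83 - 61 = 22
main commits after divergence: 68 - 61 = 7
feature is 22 commits ahead of main
main is 7 commits ahead of feature

feature ahead: 22, main ahead: 7


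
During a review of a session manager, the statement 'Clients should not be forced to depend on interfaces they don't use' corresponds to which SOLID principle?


This describes the Interface Segregation Principle (ISP)

Interface Segregation Principle (ISP)


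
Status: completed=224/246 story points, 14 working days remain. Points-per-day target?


Formula: Required rate = Remaining points / Days left
Remaining = 246 - 224 = 22 points
Required rate = 22 / 14 = 1.57 points/day

1.57 points/day


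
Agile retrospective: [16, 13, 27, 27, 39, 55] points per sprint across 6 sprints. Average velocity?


Formula: Avg velocity = Total points / Number of sprints
Points: [16, 13, 27, 27, 39, 55]
Sum = 16 + 13 + 27 + 27 + 39 + 55 = 177
Avg velocity = 177 / 6 = 29.5 points/sprint

29.5 points/sprint


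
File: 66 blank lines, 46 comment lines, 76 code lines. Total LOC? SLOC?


Total LOC = blank + comment + code
Total LOC = 66 + 46 + 76 = 188
SLOC (source only) = code = 76

Total LOC: 188, SLOC: 76


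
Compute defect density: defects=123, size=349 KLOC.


Defect density = defects / KLOC
Defect density = 123 / 349
Defect density = 0.352 defects/KLOC

0.352 defects/KLOC


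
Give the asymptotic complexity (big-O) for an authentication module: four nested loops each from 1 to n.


Reasoning: four levels of nesting
Complexity: O(n^4)

O(n^4)


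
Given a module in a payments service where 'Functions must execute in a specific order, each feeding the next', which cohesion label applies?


Reasoning: Output of one is input to next
Type: Sequential cohesion

Sequential cohesion


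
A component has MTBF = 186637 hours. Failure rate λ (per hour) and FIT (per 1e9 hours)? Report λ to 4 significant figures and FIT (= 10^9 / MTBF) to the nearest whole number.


Formula: λ = 1 / MTBF; FIT = λ × 1e9 = 1e9 / MTBF
λ = 1 / 186637 ≈ 5.358e-06 failures/hour
FIT = 1e9 / 186637 ≈ 5358 failures per 1e9 hours (nearest whole number)

λ = 5.358e-06 /h, FIT = 5358


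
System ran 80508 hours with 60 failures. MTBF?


Formula: MTBF = Total operating time / Number of failures
MTBF = 80508 / 60
MTBF = 1341.8 hours

1341.8 hours


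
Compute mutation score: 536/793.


Mutation score = killed / total * 100
Mutation score = 536 / 793 * 100
Mutation score = 67.59%

67.59%


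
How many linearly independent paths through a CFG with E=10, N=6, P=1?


Formula: V(G) = E - N + 2P
V(G) = 10 - 6 + 2*1
V(G) = 4 + 2
V(G) = 6

6


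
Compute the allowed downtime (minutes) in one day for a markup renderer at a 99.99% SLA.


Formula: allowed downtime = period * (100 - SLA) / 100
Period (day) = 1440 minutes
Unavailability fraction = (100 - 99.99) / 100
Allowed downtime = 1440 * (100 - 99.99) / 100
Allowed downtime = 0.144 minutes

0.144 minutes


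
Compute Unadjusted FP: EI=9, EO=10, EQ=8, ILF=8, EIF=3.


UFP = EI*4 + EO*5 + EQ*4 + ILF*10 + EIF*7
UFP = 9*4 + 10*5 + 8*4 + 8*10 + 3*7
UFP = 36 + 50 + 32 + 80 + 21
UFP = 219

219


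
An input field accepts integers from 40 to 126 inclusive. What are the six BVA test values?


Range: [40, 126]
Boundaries: just below min, min, min+1, max-1, max, just above max
Values: [39, 40, 41, 125, 126, 127]

[39, 40, 41, 125, 126, 127]


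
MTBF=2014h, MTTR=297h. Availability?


Availability = MTBF / (MTBF + MTTR)
Availability = 2014 / (2014 + 297)
Availability = 2014 / 2311
Availability = 87.1484%

87.1484%


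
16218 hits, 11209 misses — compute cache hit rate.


Formula: hit rate = hits / (hits + misses) * 100
hit rate = 16218 / (16218 + 11209) * 100
hit rate = 16218 / 27427 * 100
hit rate = 59.13%

59.13%


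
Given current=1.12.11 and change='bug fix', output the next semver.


Current: 1.12.11
Change category: 'bug fix' → patch bump
SemVer rule: patch bump → increment PATCH (MAJOR and MINOR unchanged)
New: 1.12.12

1.12.12


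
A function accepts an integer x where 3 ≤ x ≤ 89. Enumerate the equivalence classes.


Valid range: [3, 89]
Class 1: x < 3 — invalid
Class 2: 3 ≤ x ≤ 89 — valid
Class 3: x > 89 — invalid
Total equivalence classes: 3

3 equivalence classes


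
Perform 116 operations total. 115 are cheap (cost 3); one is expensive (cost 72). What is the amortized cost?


Formula: Amortized cost = Total cost / Operations
Total cost = (115 * 3) + (1 * 72)
Total cost = 345 + 72 = 417
Amortized = 417 / 116 = 3.5948

3.5948


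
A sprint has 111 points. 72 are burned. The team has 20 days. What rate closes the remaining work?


Formula: Required rate = Remaining points / Days left
Remaining = 111 - 72 = 39 points
Required rate = 39 / 20 = 1.95 points/day

1.95 points/day


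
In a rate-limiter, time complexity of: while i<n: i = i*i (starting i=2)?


Reasoning: squaring drives double-exponential growth; iterations ~ log log n
Complexity: O(log log n)

O(log log n)


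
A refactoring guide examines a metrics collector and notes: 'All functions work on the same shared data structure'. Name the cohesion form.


Reasoning: Functions share data
Type: Communicational cohesion

Communicational cohesion


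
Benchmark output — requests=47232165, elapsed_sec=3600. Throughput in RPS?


Formula: throughput = requests / seconds
throughput = 47232165 / 3600
throughput = 13120.05 requests/second

13120.05 requests/second


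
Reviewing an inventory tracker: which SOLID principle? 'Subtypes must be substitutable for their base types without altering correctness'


This describes the Liskov Substitution Principle (LSP)

Liskov Substitution Principle (LSP)


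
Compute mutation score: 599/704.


Mutation score = killed / total * 100
Mutation score = 599 / 704 * 100
Mutation score = 85.09%

85.09%


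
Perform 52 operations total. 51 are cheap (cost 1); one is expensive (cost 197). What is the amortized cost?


Formula: Amortized cost = Total cost / Operations
Total cost = (51 * 1) + (1 * 197)
Total cost = 51 + 197 = 248
Amortized = 248 / 52 = 4.7692

4.7692


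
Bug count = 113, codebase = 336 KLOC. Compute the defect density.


Defect density = defects / KLOC
Defect density = 113 / 336
Defect density = 0.336 defects/KLOC

0.336 defects/KLOC


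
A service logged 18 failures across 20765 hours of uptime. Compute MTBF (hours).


Formula: MTBF = Total operating time / Number of failures
MTBF = 20765 / 18
MTBF = 1153.61 hours

1153.61 hours


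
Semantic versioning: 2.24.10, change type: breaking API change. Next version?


Current: 2.24.10
Change category: 'breaking API change' → major bump
SemVer rule: major bump → increment MAJOR, reset MINOR and PATCH to 0
New: 3.0.0

3.0.0


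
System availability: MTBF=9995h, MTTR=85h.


Availability = MTBF / (MTBF + MTTR)
Availability = 9995 / (9995 + 85)
Availability = 9995 / 10080
Availability = 99.1567%

99.1567%


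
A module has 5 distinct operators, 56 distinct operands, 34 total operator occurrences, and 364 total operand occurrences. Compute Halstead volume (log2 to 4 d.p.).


Formula: V = N * log2(η), where N = N1 + N2 and η = η1 + η2
η = 5 + 56 = 61
N = 34 + 364 = 398
log2(61) ≈ 5.9307
V = 398 * 5.9307 = 2360.42

2360.42


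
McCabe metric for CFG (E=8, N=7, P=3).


Formula: V(G) = E - N + 2P
V(G) = 8 - 7 + 2*3
V(G) = 1 + 6
V(G) = 7

7


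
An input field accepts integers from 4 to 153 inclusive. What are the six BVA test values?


Range: [4, 153]
Boundaries: just below min, min, min+1, max-1, max, just above max
Values: [3, 4, 5, 152, 153, 154]

[3, 4, 5, 152, 153, 154]


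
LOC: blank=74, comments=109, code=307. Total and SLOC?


Total LOC = blank + comment + code
Total LOC = 74 + 109 + 307 = 490
SLOC (source only) = code = 307

Total LOC: 490, SLOC: 307


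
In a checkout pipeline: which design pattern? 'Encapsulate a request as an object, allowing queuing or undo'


This matches the Command pattern

Command


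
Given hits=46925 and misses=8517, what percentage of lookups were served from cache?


Formula: hit rate = hits / (hits + misses) * 100
hit rate = 46925 / (46925 + 8517) * 100
hit rate = 46925 / 55442 * 100
hit rate = 84.64%

84.64%


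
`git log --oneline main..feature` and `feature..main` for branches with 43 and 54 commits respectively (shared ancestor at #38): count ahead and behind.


Common ancestor: commit #38
feature commits after divergence: 43 - 38 = 5
main commits after divergence: 54 - 38 = 16
feature is 5 commits ahead of main
main is 16 commits ahead of feature

feature ahead: 5, main ahead: 16


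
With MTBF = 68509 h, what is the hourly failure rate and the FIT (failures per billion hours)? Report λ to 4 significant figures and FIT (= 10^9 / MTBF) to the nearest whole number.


Formula: λ = 1 / MTBF; FIT = λ × 1e9 = 1e9 / MTBF
λ = 1 / 68509 ≈ 1.460e-05 failures/hour
FIT = 1e9 / 68509 ≈ 14597 failures per 1e9 hours (nearest whole number)

λ = 1.460e-05 /h, FIT = 14597


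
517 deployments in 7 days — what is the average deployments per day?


Formula: deployments per day = releases / days
= 517 / 7
= 73.857 deploys/day
(equivalently, 517.0 deploys/week)

73.857 deploys/day


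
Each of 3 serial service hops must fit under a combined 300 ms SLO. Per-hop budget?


Formula: per_stage = total_budget / stages
per_stage = 300 / 3
per_stage = 100.0 ms

100.0 ms


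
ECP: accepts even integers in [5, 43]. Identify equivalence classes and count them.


Constraint: even integers in [5, 43]
Class 1: x < 5 — out-of-range invalid
Class 2: x in [5,43] but odd — wrong type invalid
Class 3: x in [5,43] and even — valid
Class 4: x > 43 — out-of-range invalid
Total equivalence classes: 4

4 equivalence classes


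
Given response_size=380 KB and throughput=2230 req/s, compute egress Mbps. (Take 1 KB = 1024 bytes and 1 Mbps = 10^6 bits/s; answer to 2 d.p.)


Formula: Mbps = payload_bytes * RPS * 8 / 1e6
Payload per request = 380 KB = 380 * 1024 = 389120 bytes
Total bytes/sec = 389120 * 2230 = 867737600
Total bits/sec = 867737600 * 8 = 6941900800
Mbps = 6941900800 / 1e6 = 6941.9

6941.9 Mbps


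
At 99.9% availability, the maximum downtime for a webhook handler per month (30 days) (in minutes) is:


Formula: allowed downtime = period * (100 - SLA) / 100
Period (month (30 days)) = 43200 minutes
Unavailability fraction = (100 - 99.9) / 100
Allowed downtime = 43200 * (100 - 99.9) / 100
Allowed downtime = 43.2 minutes

43.2 minutes


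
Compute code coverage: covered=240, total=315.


Coverage = covered / total * 100
Coverage = 240 / 315 * 100
Coverage = 76.19%

76.19%


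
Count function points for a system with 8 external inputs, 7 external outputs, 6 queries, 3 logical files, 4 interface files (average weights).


UFP = EI*4 + EO*5 + EQ*4 + ILF*10 + EIF*7
UFP = 8*4 + 7*5 + 6*4 + 3*10 + 4*7
UFP = 32 + 35 + 24 + 30 + 28
UFP = 149

149


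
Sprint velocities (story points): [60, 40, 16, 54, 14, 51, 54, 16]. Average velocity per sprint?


Formula: Avg velocity = Total points / Number of sprints
Points: [60, 40, 16, 54, 14, 51, 54, 16]
Sum = 60 + 40 + 16 + 54 + 14 + 51 + 54 + 16 = 305
Avg velocity = 305 / 8 = 38.13 points/sprint

38.13 points/sprint


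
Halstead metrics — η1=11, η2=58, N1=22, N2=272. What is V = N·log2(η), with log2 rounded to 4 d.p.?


Formula: V = N * log2(η), where N = N1 + N2 and η = η1 + η2
η = 11 + 58 = 69
N = 22 + 272 = 294
log2(69) ≈ 6.1085
V = 294 * 6.1085 = 1795.90

1795.90
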